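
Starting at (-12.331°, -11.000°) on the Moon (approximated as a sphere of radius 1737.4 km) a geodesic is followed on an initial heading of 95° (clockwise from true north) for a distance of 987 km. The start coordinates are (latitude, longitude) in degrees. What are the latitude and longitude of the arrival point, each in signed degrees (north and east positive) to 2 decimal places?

-13.05°, 22.38°

Angular distance δ = d/R = 987/1737.4 = 0.56809 rad; initial bearing θ = 1.6581 rad.
sin φ₂ = sin φ₁ cos δ + cos φ₁ sin δ cos θ = (-0.2136)(0.8429) + (0.9769)(0.5380)(-0.0872) = -0.2258, so φ₂ = -13.05°.
Δλ = atan2(sin θ sin δ cos φ₁, cos δ − sin φ₁ sin φ₂) = atan2(0.5236, 0.7947) = 33.380°.
λ₂ = -11.000° + 33.380° = 22.38°.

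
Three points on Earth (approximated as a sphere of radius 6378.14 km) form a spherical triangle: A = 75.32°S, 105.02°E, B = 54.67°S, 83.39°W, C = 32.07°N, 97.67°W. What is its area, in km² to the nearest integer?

16144594 km²

Side lengths (central angles): a = 1.5291, b = 2.3628, c = 0.8708 rad; semiperimeter s = 2.3813.
By l'Huilier's theorem, tan(E/4) = √[tan(s/2) tan((s−a)/2) tan((s−b)/2) tan((s−c)/2)], giving spherical excess E = 0.3969 rad.
Area = E·R² = 0.3969 × (6378.14)² ≈ 16144594 km².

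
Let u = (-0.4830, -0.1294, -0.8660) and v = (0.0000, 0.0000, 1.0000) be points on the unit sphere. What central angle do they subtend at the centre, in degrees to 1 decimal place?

u·v = -0.8660; |u| = 1.0000, |v| = 1.0000.
cos θ = (u·v)/(|u||v|) = -0.8660, so θ = 150.0°.

150.0°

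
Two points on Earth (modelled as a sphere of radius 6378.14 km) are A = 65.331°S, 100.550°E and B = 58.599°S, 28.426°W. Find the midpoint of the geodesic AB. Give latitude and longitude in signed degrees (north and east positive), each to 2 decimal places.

The central angle between A and B is δ = 0.8778 rad.
With f = 0.5, the slerp weights are sin((1−f)δ)/sin δ = 0.5523 and sin(fδ)/sin δ = 0.5523.
Weighted sum of the unit vectors: (0.5523)·(-0.0764,0.4103,-0.9087) + (0.5523)·(0.4582,-0.2480,-0.8535) = (0.2109, 0.0896, -0.9734).
Converting back: φ = atan2(z, √(x²+y²)) = -76.75°, λ = atan2(y, x) = 23.03°.

-76.75°, 23.03°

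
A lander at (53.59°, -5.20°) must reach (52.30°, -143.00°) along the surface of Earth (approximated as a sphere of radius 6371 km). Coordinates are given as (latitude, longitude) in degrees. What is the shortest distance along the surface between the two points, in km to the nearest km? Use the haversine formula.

7607 km

With latitudes φ₁ = 53.590°, φ₂ = 52.300° and longitude difference Δλ = -137.800°:
Haversine: a = sin²(Δφ/2) + cos φ₁ cos φ₂ sin²(Δλ/2) = 0.0001 + (0.5936)(0.6115)(0.8704) = 0.31606.
Central angle c = 2·arcsin(√a) = 1.19408 rad.
Distance = R·c = 6371 × 1.1941 ≈ 7607 km.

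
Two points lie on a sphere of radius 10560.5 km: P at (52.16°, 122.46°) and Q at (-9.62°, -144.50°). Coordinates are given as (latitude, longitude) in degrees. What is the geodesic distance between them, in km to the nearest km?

18329 km

Let φ₁ = 0.9104 rad, φ₂ = -0.1679 rad, and Δλ = 1.6239 rad.
Haversine: a = sin²(Δφ/2) + cos φ₁ cos φ₂ sin²(Δλ/2) = 0.2636 + (0.6135)(0.9859)(0.5265) = 0.58202.
Central angle c = 2·arcsin(√a) = 1.73559 rad.
Distance = R·c = 10560.5 × 1.7356 ≈ 18329 km.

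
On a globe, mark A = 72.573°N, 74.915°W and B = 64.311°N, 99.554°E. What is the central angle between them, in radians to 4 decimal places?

0.7516 rad

In radians: φ₁ = 1.2666, φ₂ = 1.1224, Δλ = 174.469° = 3.0451 rad.
Haversine: a = sin²(Δφ/2) + cos φ₁ cos φ₂ sin²(Δλ/2) = 0.0052 + (0.2995)(0.4335)(0.9977) = 0.13471.
Central angle c = 2·arcsin(√a) = 0.75163 rad.
So the angular separation is 0.7516 rad.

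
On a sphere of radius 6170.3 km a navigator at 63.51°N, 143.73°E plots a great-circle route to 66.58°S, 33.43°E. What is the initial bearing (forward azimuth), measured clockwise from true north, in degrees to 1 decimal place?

232.5°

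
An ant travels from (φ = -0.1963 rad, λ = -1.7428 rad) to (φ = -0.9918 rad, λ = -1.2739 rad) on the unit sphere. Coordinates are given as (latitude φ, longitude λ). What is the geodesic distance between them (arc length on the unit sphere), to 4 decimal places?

Let φ₁ = -0.1963 rad, φ₂ = -0.9918 rad, and Δλ = 0.4689 rad.
cos c = sin φ₁ sin φ₂ + cos φ₁ cos φ₂ cos Δλ = (-0.1950)(-0.8370) + (0.9808)(0.5472)(0.8921) = 0.64200,
so c = arccos(0.64200) = 0.87369 rad.
On the unit sphere the arc length equals the central angle: 0.8737.

0.8737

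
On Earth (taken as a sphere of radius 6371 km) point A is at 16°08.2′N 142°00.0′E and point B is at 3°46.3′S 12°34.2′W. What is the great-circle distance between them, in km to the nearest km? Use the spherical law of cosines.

16915 km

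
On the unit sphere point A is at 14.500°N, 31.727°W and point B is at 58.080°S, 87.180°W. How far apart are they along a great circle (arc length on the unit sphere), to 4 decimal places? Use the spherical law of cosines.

1.4930

In radians: φ₁ = 0.2531, φ₂ = -1.0137, Δλ = -55.453° = -0.9678 rad.
cos c = sin φ₁ sin φ₂ + cos φ₁ cos φ₂ cos Δλ = (0.2504)(-0.8488) + (0.9681)(0.5287)(0.5671) = 0.07777,
so c = arccos(0.07777) = 1.49295 rad.
On the unit sphere the arc length equals the central angle: 1.4930.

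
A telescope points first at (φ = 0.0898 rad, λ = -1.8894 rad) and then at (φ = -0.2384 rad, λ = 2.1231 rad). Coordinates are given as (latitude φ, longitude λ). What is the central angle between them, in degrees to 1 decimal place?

Let φ₁ = 0.0898 rad, φ₂ = -0.2384 rad, and Δλ = -2.2707 rad.
Haversine: a = sin²(Δφ/2) + cos φ₁ cos φ₂ sin²(Δλ/2) = 0.0267 + (0.9960)(0.9717)(0.8221) = 0.82229.
Central angle c = 2·arcsin(√a) = 2.27126 rad.
So the angular separation is 130.1°.

130.1°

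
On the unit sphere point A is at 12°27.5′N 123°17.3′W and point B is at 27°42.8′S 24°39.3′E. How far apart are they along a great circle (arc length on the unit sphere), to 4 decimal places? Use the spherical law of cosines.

2.5552

In radians: φ₁ = 0.2174, φ₂ = -0.4837, Δλ = 147.943° = 2.5821 rad.
cos c = sin φ₁ sin φ₂ + cos φ₁ cos φ₂ cos Δλ = (0.2157)(-0.4650) + (0.9765)(0.8853)(-0.8475) = -0.83296,
so c = arccos(-0.83296) = 2.55523 rad.
On the unit sphere the arc length equals the central angle: 2.5552.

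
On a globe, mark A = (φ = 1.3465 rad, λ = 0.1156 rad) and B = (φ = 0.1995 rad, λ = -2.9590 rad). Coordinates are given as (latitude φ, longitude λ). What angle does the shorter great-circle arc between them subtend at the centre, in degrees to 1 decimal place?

91.4°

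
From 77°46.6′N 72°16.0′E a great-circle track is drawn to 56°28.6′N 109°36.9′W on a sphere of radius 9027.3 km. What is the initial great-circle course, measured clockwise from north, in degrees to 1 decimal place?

1.5°

With φ₁ = 1.3575, φ₂ = 0.9857, Δλ = 3.1088 rad, the forward-azimuth formula gives
θ = atan2( sin Δλ cos φ₂ , cos φ₁ sin φ₂ − sin φ₁ cos φ₂ cos Δλ ) = atan2(0.0181, 0.7160) = 1.45°.
So the initial bearing is 1.5°.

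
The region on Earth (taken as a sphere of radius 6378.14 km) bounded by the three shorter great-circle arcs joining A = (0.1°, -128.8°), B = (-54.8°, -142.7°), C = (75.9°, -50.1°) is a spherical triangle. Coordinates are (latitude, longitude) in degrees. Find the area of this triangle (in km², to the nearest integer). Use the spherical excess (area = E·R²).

6140918 km²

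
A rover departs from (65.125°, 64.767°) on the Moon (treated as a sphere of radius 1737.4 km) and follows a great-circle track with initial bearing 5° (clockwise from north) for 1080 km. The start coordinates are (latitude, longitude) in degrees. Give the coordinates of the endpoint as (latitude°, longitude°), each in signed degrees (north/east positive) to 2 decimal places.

78.98°, -130.63°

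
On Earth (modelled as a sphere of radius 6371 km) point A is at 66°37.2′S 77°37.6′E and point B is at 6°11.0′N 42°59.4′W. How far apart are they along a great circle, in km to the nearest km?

11947 km

With latitudes φ₁ = -66.620°, φ₂ = 6.183° and longitude difference Δλ = -120.617°:
cos c = sin φ₁ sin φ₂ + cos φ₁ cos φ₂ cos Δλ = (-0.9179)(0.1077) + (0.3968)(0.9942)(-0.5093) = -0.29979,
so c = arccos(-0.29979) = 1.87527 rad.
Distance = R·c = 6371 × 1.8753 ≈ 11947 km.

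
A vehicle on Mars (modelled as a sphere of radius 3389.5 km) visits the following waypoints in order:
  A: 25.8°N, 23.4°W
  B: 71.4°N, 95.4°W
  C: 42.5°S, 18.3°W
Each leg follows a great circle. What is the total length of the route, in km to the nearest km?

10999 km

Leg A→B: central angle 1.0458 rad, distance 3544.6 km.
Leg B→C: central angle 2.1991 rad, distance 7454.0 km.
Total: 3544.6 + 7454.0 ≈ 10999 km.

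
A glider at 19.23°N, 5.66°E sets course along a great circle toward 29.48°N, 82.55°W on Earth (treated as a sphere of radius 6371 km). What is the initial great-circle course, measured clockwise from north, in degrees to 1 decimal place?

297.6°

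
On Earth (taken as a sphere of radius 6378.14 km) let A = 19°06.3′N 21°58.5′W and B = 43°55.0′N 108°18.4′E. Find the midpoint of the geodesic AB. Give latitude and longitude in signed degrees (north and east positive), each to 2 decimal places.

54.47°, 26.94°

Central angle δ = 1.7855 rad. Interpolating on the sphere with fraction f = 0.5:
P = [sin((1−f)δ)·A + sin(fδ)·B] / sin δ = 0.7971·A + 0.7971·B in Cartesian coordinates,
giving P = (0.5181, 0.2633, 0.8138), i.e. latitude 54.47°, longitude 26.94°.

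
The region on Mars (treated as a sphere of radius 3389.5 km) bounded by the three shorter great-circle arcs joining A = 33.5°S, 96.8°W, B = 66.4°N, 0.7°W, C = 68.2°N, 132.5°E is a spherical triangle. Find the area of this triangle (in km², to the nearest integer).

17329700 km²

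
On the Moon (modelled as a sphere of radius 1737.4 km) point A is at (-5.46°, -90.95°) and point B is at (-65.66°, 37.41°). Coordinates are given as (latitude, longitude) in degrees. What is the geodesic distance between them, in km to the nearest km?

3022 km

In radians: φ₁ = -0.0953, φ₂ = -1.1460, Δλ = 128.360° = 2.2403 rad.
cos c = sin φ₁ sin φ₂ + cos φ₁ cos φ₂ cos Δλ = (-0.0952)(-0.9111) + (0.9955)(0.4122)(-0.6206) = -0.16793,
so c = arccos(-0.16793) = 1.73952 rad.
Distance = R·c = 1737.4 × 1.7395 ≈ 3022 km.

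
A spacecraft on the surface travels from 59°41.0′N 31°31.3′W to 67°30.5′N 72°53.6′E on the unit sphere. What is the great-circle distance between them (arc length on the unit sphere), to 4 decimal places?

0.7235

In radians: φ₁ = 1.0417, φ₂ = 1.1782, Δλ = 104.415° = 1.8224 rad.
Haversine: a = sin²(Δφ/2) + cos φ₁ cos φ₂ sin²(Δλ/2) = 0.0047 + (0.5048)(0.3825)(0.6245) = 0.12524.
Central angle c = 2·arcsin(√a) = 0.72347 rad.
On the unit sphere the arc length equals the central angle: 0.7235.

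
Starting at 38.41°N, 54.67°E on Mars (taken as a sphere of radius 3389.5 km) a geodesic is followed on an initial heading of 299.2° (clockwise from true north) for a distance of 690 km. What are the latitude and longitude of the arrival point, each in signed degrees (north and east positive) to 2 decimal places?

43.29°, 40.64°

Angular distance δ = d/R = 690/3389.5 = 0.20357 rad; initial bearing θ = 5.2220 rad.
sin φ₂ = sin φ₁ cos δ + cos φ₁ sin δ cos θ = (0.6213)(0.9794) + (0.7836)(0.2022)(0.4879) = 0.6857, so φ₂ = 43.29°.
Δλ = atan2(sin θ sin δ cos φ₁, cos δ − sin φ₁ sin φ₂) = atan2(-0.1383, 0.5533) = -14.032°.
λ₂ = 54.670° − 14.032° = 40.64°.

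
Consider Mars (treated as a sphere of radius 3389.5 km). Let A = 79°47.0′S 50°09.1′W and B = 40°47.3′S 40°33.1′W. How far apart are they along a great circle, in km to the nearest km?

Let φ₁ = -1.3925 rad, φ₂ = -0.7119 rad, and Δλ = 0.1676 rad.
cos c = sin φ₁ sin φ₂ + cos φ₁ cos φ₂ cos Δλ = (-0.9841)(-0.6533) + (0.1774)(0.7571)(0.9860) = 0.77532,
so c = arccos(0.77532) = 0.68357 rad.
Distance = R·c = 3389.5 × 0.6836 ≈ 2317 km.

2317 km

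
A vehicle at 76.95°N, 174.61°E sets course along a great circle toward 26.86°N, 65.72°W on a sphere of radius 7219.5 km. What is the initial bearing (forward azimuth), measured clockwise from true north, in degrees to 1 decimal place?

Δλ = 119.670° = 2.0886 rad.
y = sin Δλ · cos φ₂ = (0.8689)(0.8921) = 0.7751
x = cos φ₁ sin φ₂ − sin φ₁ cos φ₂ cos Δλ = (0.2258)(0.4518) − (0.9742)(0.8921)(-0.4950) = 0.5322
θ = atan2(y, x) = 55.53°, so the bearing is 55.5°.

55.5°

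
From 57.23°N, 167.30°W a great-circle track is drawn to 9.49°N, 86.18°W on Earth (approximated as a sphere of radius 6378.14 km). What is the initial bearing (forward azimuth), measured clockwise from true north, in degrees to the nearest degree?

With φ₁ = 0.9989, φ₂ = 0.1656, Δλ = 1.4158 rad, the forward-azimuth formula gives
θ = atan2( sin Δλ cos φ₂ , cos φ₁ sin φ₂ − sin φ₁ cos φ₂ cos Δλ ) = atan2(0.9745, -0.0388) = 92.28°.
So the initial bearing is 92°.

92°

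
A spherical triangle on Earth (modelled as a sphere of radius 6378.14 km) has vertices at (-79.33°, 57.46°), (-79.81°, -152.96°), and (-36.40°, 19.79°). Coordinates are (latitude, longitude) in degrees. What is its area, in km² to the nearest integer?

3089935 km²

Side lengths (central angles): a = 1.1121, b = 0.7938, c = 0.3512 rad; semiperimeter s = 1.1285.
By l'Huilier's theorem, tan(E/4) = √[tan(s/2) tan((s−a)/2) tan((s−b)/2) tan((s−c)/2)], giving spherical excess E = 0.0760 rad.
Area = E·R² = 0.0760 × (6378.14)² ≈ 3089935 km².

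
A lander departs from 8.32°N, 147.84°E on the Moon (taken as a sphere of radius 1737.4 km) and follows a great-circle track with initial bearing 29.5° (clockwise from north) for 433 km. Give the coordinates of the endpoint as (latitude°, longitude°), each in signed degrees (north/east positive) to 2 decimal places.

20.65°, 155.30°

Angular distance δ = d/R = 433/1737.4 = 0.24922 rad; initial bearing θ = 0.5149 rad.
sin φ₂ = sin φ₁ cos δ + cos φ₁ sin δ cos θ = (0.1447)(0.9691) + (0.9895)(0.2467)(0.8704) = 0.3526, so φ₂ = 20.65°.
Δλ = atan2(sin θ sin δ cos φ₁, cos δ − sin φ₁ sin φ₂) = atan2(0.1202, 0.9181) = 7.458°.
λ₂ = 147.840° + 7.458° = 155.30°.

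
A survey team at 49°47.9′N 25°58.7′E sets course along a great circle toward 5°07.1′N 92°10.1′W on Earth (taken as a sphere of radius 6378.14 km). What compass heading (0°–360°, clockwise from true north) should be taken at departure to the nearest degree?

295°

With φ₁ = 0.8691, φ₂ = 0.0893, Δλ = -2.0620 rad, the forward-azimuth formula gives
θ = atan2( sin Δλ cos φ₂ , cos φ₁ sin φ₂ − sin φ₁ cos φ₂ cos Δλ ) = atan2(-0.8782, 0.4164) = -64.63°.
Adding 360° brings this into [0°, 360°): 295°.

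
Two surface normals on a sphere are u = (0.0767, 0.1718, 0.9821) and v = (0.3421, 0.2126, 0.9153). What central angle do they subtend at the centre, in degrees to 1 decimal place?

15.9°

u·v = 0.9617; |u| = 1.0000, |v| = 1.0000.
cos θ = (u·v)/(|u||v|) = 0.9617, so θ = 15.9°.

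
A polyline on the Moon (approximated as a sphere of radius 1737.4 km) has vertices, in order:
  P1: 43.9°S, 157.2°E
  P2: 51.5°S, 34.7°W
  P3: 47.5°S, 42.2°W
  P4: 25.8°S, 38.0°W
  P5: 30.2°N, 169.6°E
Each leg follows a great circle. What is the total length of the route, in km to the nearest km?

Leg P1→P2: central angle 1.4669 rad, distance 2548.5 km.
Leg P2→P3: central angle 0.1099 rad, distance 191.0 km.
Leg P3→P4: central angle 0.3831 rad, distance 665.7 km.
Leg P4→P5: central angle 2.7105 rad, distance 4709.2 km.
Total: 2548.5 + 191.0 + 665.7 + 4709.2 ≈ 8114 km.

8114 km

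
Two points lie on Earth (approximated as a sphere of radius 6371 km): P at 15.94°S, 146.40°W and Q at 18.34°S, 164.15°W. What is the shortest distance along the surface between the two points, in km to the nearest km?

1904 km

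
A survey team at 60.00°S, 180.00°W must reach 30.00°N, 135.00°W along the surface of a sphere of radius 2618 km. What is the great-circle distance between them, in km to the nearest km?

In radians: φ₁ = -1.0472, φ₂ = 0.5236, Δλ = 45.000° = 0.7854 rad.
Haversine: a = sin²(Δφ/2) + cos φ₁ cos φ₂ sin²(Δλ/2) = 0.5000 + (0.5000)(0.8660)(0.1464) = 0.56341.
Central angle c = 2·arcsin(√a) = 1.69797 rad.
Distance = R·c = 2618 × 1.6980 ≈ 4445 km.

4445 km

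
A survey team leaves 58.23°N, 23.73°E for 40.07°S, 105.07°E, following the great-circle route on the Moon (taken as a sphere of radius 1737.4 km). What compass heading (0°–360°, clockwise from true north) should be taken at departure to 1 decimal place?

With φ₁ = 1.0163, φ₂ = -0.6994, Δλ = 1.4197 rad, the forward-azimuth formula gives
θ = atan2( sin Δλ cos φ₂ , cos φ₁ sin φ₂ − sin φ₁ cos φ₂ cos Δλ ) = atan2(0.7565, -0.4369) = 120.01°.
So the initial bearing is 120.0°.

120.0°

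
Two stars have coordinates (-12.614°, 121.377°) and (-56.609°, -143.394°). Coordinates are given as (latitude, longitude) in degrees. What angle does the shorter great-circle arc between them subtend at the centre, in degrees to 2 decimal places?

82.33°

With latitudes φ₁ = -12.614°, φ₂ = -56.609° and longitude difference Δλ = 95.229°:
cos c = sin φ₁ sin φ₂ + cos φ₁ cos φ₂ cos Δλ = (-0.2184)(-0.8349) + (0.9759)(0.5503)(-0.0911) = 0.13339,
so c = arccos(0.13339) = 1.43701 rad.
So the angular separation is 82.33°.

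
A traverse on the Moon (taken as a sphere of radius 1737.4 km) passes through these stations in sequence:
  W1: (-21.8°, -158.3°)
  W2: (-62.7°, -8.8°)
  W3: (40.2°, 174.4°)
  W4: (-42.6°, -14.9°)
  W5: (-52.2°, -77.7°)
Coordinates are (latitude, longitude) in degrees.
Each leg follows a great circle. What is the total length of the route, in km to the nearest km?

14080 km

Leg W1→W2: central angle 1.6077 rad, distance 2793.3 km.
Leg W2→W3: central angle 2.7475 rad, distance 4773.5 km.
Leg W3→W4: central angle 3.0129 rad, distance 5234.6 km.
Leg W4→W5: central angle 0.7361 rad, distance 1279.0 km.
Total: 2793.3 + 4773.5 + 5234.6 + 1279.0 ≈ 14080 km.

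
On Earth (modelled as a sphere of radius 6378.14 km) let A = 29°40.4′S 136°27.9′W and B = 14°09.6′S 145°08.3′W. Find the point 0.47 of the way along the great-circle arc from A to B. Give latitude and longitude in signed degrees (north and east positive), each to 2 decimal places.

-22.44°, -140.78°

The central angle between A and B is δ = 0.3047 rad.
With f = 0.47, the slerp weights are sin((1−f)δ)/sin δ = 0.5360 and sin(fδ)/sin δ = 0.4757.
Weighted sum of the unit vectors: (0.5360)·(-0.6299,-0.5985,-0.4951) + (0.4757)·(-0.7956,-0.5542,-0.2446) = (-0.7161, -0.5844, -0.3817).
Converting back: φ = atan2(z, √(x²+y²)) = -22.44°, λ = atan2(y, x) = -140.78°.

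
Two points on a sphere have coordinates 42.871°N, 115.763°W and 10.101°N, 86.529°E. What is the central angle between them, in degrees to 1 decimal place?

With latitudes φ₁ = 42.871°, φ₂ = 10.101° and longitude difference Δλ = -157.708°:
cos c = sin φ₁ sin φ₂ + cos φ₁ cos φ₂ cos Δλ = (0.6804)(0.1754) + (0.7329)(0.9845)(-0.9253) = -0.54828,
so c = arccos(-0.54828) = 2.15110 rad.
So the angular separation is 123.2°.

123.2°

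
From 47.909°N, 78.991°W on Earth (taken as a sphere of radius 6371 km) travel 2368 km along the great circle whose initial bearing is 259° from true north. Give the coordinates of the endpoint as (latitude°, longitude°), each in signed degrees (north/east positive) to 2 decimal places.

Angular distance δ = d/R = 2368/6371 = 0.37168 rad; initial bearing θ = 4.5204 rad.
sin φ₂ = sin φ₁ cos δ + cos φ₁ sin δ cos θ = (0.7421)(0.9317) + (0.6703)(0.3632)(-0.1908) = 0.6450, so φ₂ = 40.16°.
Δλ = atan2(sin θ sin δ cos φ₁, cos δ − sin φ₁ sin φ₂) = atan2(-0.2390, 0.4531) = -27.808°.
λ₂ = -78.991° − 27.808° = -106.80°.

40.16°, -106.80°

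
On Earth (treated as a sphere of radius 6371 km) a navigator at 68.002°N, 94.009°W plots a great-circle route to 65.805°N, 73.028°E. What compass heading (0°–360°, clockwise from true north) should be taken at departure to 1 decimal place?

7.4°

With φ₁ = 1.1869, φ₂ = 1.1485, Δλ = 2.9153 rad, the forward-azimuth formula gives
θ = atan2( sin Δλ cos φ₂ , cos φ₁ sin φ₂ − sin φ₁ cos φ₂ cos Δλ ) = atan2(0.0919, 0.7120) = 7.36°.
So the initial bearing is 7.4°.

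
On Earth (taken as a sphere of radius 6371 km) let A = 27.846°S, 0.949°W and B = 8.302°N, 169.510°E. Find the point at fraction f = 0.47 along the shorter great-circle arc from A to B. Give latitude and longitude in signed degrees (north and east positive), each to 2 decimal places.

Central angle δ = 2.7660 rad. Interpolating on the sphere with fraction f = 0.47:
P = [sin((1−f)δ)·A + sin(fδ)·B] / sin δ = 2.7110·A + 2.6266·B in Cartesian coordinates,
giving P = (-0.1589, 0.4335, -0.8870), i.e. latitude -62.50°, longitude 110.13°.

-62.50°, 110.13°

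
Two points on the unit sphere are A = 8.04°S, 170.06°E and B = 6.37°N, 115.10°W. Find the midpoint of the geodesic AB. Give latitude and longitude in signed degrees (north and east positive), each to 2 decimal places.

-1.05°, -152.44°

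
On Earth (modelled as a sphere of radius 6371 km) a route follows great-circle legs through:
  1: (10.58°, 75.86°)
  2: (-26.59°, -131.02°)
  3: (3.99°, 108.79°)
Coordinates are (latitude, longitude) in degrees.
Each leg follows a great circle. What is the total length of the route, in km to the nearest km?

29877 km

Leg 1→2: central angle 2.6184 rad, distance 16682.0 km.
Leg 2→3: central angle 2.0712 rad, distance 13195.3 km.
Total: 16682.0 + 13195.3 ≈ 29877 km.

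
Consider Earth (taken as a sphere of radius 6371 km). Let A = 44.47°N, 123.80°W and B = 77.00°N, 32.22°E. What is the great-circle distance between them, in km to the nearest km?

6404 km

In radians: φ₁ = 0.7761, φ₂ = 1.3439, Δλ = 156.020° = 2.7231 rad.
cos c = sin φ₁ sin φ₂ + cos φ₁ cos φ₂ cos Δλ = (0.7005)(0.9744) + (0.7136)(0.2250)(-0.9137) = 0.53591,
so c = arccos(0.53591) = 1.00521 rad.
Distance = R·c = 6371 × 1.0052 ≈ 6404 km.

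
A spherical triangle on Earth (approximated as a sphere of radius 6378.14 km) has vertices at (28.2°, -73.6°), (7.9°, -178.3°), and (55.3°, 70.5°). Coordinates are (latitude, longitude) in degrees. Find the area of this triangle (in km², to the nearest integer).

75587443 km²

Side lengths (central angles): a = 1.6618, b = 1.5887, c = 1.7280 rad; semiperimeter s = 2.4893.
By l'Huilier's theorem, tan(E/4) = √[tan(s/2) tan((s−a)/2) tan((s−b)/2) tan((s−c)/2)], giving spherical excess E = 1.8581 rad.
Area = E·R² = 1.8581 × (6378.14)² ≈ 75587443 km².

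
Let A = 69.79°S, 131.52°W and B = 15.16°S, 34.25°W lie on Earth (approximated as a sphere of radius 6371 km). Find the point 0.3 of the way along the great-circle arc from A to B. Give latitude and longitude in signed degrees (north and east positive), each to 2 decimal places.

The central angle between A and B is δ = 1.3662 rad.
With f = 0.3, the slerp weights are sin((1−f)δ)/sin δ = 0.8345 and sin(fδ)/sin δ = 0.4070.
Weighted sum of the unit vectors: (0.8345)·(-0.2290,-0.2587,-0.9384) + (0.4070)·(0.7978,-0.5432,-0.2615) = (0.1336, -0.4369, -0.8895).
Converting back: φ = atan2(z, √(x²+y²)) = -62.81°, λ = atan2(y, x) = -73.00°.

-62.81°, -73.00°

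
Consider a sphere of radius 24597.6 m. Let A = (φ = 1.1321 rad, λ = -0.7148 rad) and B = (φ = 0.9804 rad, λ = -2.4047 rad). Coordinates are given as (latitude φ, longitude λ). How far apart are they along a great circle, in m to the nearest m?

With latitudes φ₁ = 64.865°, φ₂ = 56.173° and longitude difference Δλ = -96.824°:
cos c = sin φ₁ sin φ₂ + cos φ₁ cos φ₂ cos Δλ = (0.9053)(0.8307) + (0.4248)(0.5567)(-0.1188) = 0.72396,
so c = arccos(0.72396) = 0.76127 rad.
Distance = R·c = 24597.6 × 0.7613 ≈ 18725 m.

18725 m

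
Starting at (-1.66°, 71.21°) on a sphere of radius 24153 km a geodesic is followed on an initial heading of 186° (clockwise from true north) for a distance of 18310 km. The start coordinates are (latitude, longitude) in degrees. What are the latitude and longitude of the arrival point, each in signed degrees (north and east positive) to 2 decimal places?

Angular distance δ = d/R = 18310/24153 = 0.75808 rad; initial bearing θ = 3.2463 rad.
sin φ₂ = sin φ₁ cos δ + cos φ₁ sin δ cos θ = (-0.0290)(0.7262) + (0.9996)(0.6875)(-0.9945) = -0.7045, so φ₂ = -44.79°.
Δλ = atan2(sin θ sin δ cos φ₁, cos δ − sin φ₁ sin φ₂) = atan2(-0.0718, 0.7057) = -5.812°.
λ₂ = 71.210° − 5.812° = 65.40°.

-44.79°, 65.40°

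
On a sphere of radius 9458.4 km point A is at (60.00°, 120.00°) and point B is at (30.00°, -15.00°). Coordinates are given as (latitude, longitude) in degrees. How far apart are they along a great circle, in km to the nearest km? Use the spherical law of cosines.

13654 km

With latitudes φ₁ = 60.000°, φ₂ = 30.000° and longitude difference Δλ = -135.000°:
cos c = sin φ₁ sin φ₂ + cos φ₁ cos φ₂ cos Δλ = (0.8660)(0.5000) + (0.5000)(0.8660)(-0.7071) = 0.12683,
so c = arccos(0.12683) = 1.44363 rad.
Distance = R·c = 9458.4 × 1.4436 ≈ 13654 km.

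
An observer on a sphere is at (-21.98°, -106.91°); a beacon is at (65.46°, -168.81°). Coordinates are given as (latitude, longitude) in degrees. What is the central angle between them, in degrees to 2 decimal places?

99.15°

With latitudes φ₁ = -21.980°, φ₂ = 65.460° and longitude difference Δλ = -61.900°:
cos c = sin φ₁ sin φ₂ + cos φ₁ cos φ₂ cos Δλ = (-0.3743)(0.9097) + (0.9273)(0.4153)(0.4710) = -0.15907,
so c = arccos(-0.15907) = 1.73054 rad.
So the angular separation is 99.15°.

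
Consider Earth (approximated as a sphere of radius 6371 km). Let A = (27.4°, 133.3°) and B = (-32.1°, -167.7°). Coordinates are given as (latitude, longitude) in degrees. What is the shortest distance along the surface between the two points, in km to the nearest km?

9095 km

With latitudes φ₁ = 27.400°, φ₂ = -32.100° and longitude difference Δλ = 59.000°:
Haversine: a = sin²(Δφ/2) + cos φ₁ cos φ₂ sin²(Δλ/2) = 0.2462 + (0.8878)(0.8471)(0.2425) = 0.42860.
Central angle c = 2·arcsin(√a) = 1.42750 rad.
Distance = R·c = 6371 × 1.4275 ≈ 9095 km.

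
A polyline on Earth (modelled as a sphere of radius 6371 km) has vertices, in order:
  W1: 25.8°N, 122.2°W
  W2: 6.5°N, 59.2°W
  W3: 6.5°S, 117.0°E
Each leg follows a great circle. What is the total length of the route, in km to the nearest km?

Leg W1→W2: central angle 1.0980 rad, distance 6995.4 km.
Leg W2→W3: central angle 3.0757 rad, distance 19595.3 km.
Total: 6995.4 + 19595.3 ≈ 26591 km.

26591 km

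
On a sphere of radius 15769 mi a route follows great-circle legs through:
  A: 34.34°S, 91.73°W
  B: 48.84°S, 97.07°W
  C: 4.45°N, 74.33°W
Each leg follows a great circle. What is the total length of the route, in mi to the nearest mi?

Leg A→B: central angle 0.2623 rad, distance 4136.6 mi.
Leg B→C: central angle 0.9923 rad, distance 15647.7 mi.
Total: 4136.6 + 15647.7 ≈ 19784 mi.

19784 mi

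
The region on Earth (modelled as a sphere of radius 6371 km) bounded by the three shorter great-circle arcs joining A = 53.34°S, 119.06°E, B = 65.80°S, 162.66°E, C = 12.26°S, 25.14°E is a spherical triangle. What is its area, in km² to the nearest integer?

Side lengths (central angles): a = 1.6727, b = 1.4400, c = 0.4301 rad; semiperimeter s = 1.7714.
By l'Huilier's theorem, tan(E/4) = √[tan(s/2) tan((s−a)/2) tan((s−b)/2) tan((s−c)/2)], giving spherical excess E = 0.3572 rad.
Area = E·R² = 0.3572 × (6371)² ≈ 14497375 km².

14497375 km²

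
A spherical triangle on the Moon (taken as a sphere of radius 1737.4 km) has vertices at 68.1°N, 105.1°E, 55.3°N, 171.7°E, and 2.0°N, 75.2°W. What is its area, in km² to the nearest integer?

2160516 km²

Side lengths (central angles): a = 1.7666, b = 1.9181, c = 0.5602 rad; semiperimeter s = 2.1224.
By l'Huilier's theorem, tan(E/4) = √[tan(s/2) tan((s−a)/2) tan((s−b)/2) tan((s−c)/2)], giving spherical excess E = 0.7157 rad.
Area = E·R² = 0.7157 × (1737.4)² ≈ 2160516 km².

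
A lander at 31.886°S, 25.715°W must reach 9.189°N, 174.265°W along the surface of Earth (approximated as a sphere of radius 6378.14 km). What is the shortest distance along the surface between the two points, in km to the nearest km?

15927 km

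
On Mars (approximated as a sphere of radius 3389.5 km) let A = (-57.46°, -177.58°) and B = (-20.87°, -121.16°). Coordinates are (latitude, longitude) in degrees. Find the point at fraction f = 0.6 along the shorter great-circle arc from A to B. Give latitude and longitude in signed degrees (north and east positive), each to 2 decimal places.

Central angle δ = 0.9541 rad. Interpolating on the sphere with fraction f = 0.6:
P = [sin((1−f)δ)·A + sin(fδ)·B] / sin δ = 0.4565·A + 0.6640·B in Cartesian coordinates,
giving P = (-0.5664, -0.5413, -0.6214), i.e. latitude -38.42°, longitude -136.30°.

-38.42°, -136.30°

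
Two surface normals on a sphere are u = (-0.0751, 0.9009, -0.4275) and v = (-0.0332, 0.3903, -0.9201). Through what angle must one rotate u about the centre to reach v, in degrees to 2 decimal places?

41.63°

u·v = 0.7475; |u| = 1.0000, |v| = 1.0000.
cos θ = (u·v)/(|u||v|) = 0.7474, so θ = 41.63°.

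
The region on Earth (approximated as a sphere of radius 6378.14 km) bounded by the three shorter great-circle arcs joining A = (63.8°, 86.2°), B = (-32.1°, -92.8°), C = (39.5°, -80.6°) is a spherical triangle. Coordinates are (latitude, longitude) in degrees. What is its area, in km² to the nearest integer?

9221812 km²

Side lengths (central angles): a = 1.2652, b = 1.3294, c = 2.5882 rad; semiperimeter s = 2.5914.
By l'Huilier's theorem, tan(E/4) = √[tan(s/2) tan((s−a)/2) tan((s−b)/2) tan((s−c)/2)], giving spherical excess E = 0.2267 rad.
Area = E·R² = 0.2267 × (6378.14)² ≈ 9221812 km².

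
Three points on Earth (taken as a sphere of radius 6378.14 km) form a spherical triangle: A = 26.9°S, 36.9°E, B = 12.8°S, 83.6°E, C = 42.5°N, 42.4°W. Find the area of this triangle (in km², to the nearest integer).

42887544 km²

Side lengths (central angles): a = 2.1801, b = 1.7554, c = 0.8001 rad; semiperimeter s = 2.3678.
By l'Huilier's theorem, tan(E/4) = √[tan(s/2) tan((s−a)/2) tan((s−b)/2) tan((s−c)/2)], giving spherical excess E = 1.0542 rad.
Area = E·R² = 1.0542 × (6378.14)² ≈ 42887544 km².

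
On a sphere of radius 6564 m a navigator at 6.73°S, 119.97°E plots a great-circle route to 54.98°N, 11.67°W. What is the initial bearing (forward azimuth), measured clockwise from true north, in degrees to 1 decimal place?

With φ₁ = -0.1175, φ₂ = 0.9596, Δλ = -2.2976 rad, the forward-azimuth formula gives
θ = atan2( sin Δλ cos φ₂ , cos φ₁ sin φ₂ − sin φ₁ cos φ₂ cos Δλ ) = atan2(-0.4289, 0.7686) = -29.16°.
Adding 360° brings this into [0°, 360°): 330.8°.

330.8°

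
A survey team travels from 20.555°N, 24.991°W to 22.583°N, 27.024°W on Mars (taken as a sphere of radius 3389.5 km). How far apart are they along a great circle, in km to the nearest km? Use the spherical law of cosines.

Let φ₁ = 0.3588 rad, φ₂ = 0.3941 rad, and Δλ = -0.0355 rad.
cos c = sin φ₁ sin φ₂ + cos φ₁ cos φ₂ cos Δλ = (0.3511)(0.3840) + (0.9363)(0.9233)(0.9994) = 0.99883,
so c = arccos(0.99883) = 0.04839 rad.
Distance = R·c = 3389.5 × 0.0484 ≈ 164 km.

164 km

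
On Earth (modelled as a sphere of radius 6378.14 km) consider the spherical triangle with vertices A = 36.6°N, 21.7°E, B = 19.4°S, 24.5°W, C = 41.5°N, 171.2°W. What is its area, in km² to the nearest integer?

84355651 km²

Side lengths (central angles): a = 2.5159, b = 1.7630, c = 1.2387 rad; semiperimeter s = 2.7588.
By l'Huilier's theorem, tan(E/4) = √[tan(s/2) tan((s−a)/2) tan((s−b)/2) tan((s−c)/2)], giving spherical excess E = 2.0736 rad.
Area = E·R² = 2.0736 × (6378.14)² ≈ 84355651 km².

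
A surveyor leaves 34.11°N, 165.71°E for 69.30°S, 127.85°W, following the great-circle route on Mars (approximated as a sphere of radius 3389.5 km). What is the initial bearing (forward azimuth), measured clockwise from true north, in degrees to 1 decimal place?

159.2°

With φ₁ = 0.5953, φ₂ = -1.2095, Δλ = 1.1596 rad, the forward-azimuth formula gives
θ = atan2( sin Δλ cos φ₂ , cos φ₁ sin φ₂ − sin φ₁ cos φ₂ cos Δλ ) = atan2(0.3240, -0.8537) = 159.22°.
So the initial bearing is 159.2°.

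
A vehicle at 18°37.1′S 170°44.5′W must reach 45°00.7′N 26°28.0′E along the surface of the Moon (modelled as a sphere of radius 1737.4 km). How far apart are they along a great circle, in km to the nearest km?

4548 km

In radians: φ₁ = -0.3250, φ₂ = 0.7856, Δλ = -162.792° = -2.8413 rad.
Haversine: a = sin²(Δφ/2) + cos φ₁ cos φ₂ sin²(Δλ/2) = 0.2779 + (0.9477)(0.7070)(0.9776) = 0.93289.
Central angle c = 2·arcsin(√a) = 2.61749 rad.
Distance = R·c = 1737.4 × 2.6175 ≈ 4548 km.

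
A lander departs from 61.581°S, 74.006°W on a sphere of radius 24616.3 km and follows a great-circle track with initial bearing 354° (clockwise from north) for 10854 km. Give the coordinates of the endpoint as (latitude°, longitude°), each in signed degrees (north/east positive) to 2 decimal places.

Angular distance δ = d/R = 10854/24616.3 = 0.44093 rad; initial bearing θ = 6.1785 rad.
sin φ₂ = sin φ₁ cos δ + cos φ₁ sin δ cos θ = (-0.8795)(0.9044) + (0.4759)(0.4268)(0.9945) = -0.5934, so φ₂ = -36.40°.
Δλ = atan2(sin θ sin δ cos φ₁, cos δ − sin φ₁ sin φ₂) = atan2(-0.0212, 0.3825) = -3.177°.
λ₂ = -74.006° − 3.177° = -77.18°.

-36.40°, -77.18°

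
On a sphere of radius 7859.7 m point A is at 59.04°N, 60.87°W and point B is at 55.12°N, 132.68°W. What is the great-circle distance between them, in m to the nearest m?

5119 m

With latitudes φ₁ = 59.040°, φ₂ = 55.120° and longitude difference Δλ = -71.810°:
cos c = sin φ₁ sin φ₂ + cos φ₁ cos φ₂ cos Δλ = (0.8575)(0.8204) + (0.5144)(0.5719)(0.3122) = 0.79531,
so c = arccos(0.79531) = 0.65128 rad.
Distance = R·c = 7859.7 × 0.6513 ≈ 5119 m.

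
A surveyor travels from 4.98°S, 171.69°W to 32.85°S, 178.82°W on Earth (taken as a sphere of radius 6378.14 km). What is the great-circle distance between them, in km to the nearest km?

Let φ₁ = -0.0869 rad, φ₂ = -0.5733 rad, and Δλ = -0.1244 rad.
cos c = sin φ₁ sin φ₂ + cos φ₁ cos φ₂ cos Δλ = (-0.0868)(-0.5424) + (0.9962)(0.8401)(0.9923) = 0.87754,
so c = arccos(0.87754) = 0.50009 rad.
Distance = R·c = 6378.14 × 0.5001 ≈ 3190 km.

3190 km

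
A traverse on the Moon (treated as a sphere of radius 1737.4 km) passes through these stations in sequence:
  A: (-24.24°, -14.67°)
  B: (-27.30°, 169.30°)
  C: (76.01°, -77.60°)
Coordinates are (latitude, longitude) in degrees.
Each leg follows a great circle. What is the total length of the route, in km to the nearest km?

Leg A→B: central angle 2.2396 rad, distance 3891.0 km.
Leg B→C: central angle 2.1286 rad, distance 3698.2 km.
Total: 3891.0 + 3698.2 ≈ 7589 km.

7589 km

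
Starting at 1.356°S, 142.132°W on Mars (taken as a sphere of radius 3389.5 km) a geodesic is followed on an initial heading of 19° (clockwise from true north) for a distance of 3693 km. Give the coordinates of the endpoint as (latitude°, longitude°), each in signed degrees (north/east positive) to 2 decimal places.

Angular distance δ = d/R = 3693/3389.5 = 1.08954 rad; initial bearing θ = 0.3316 rad.
sin φ₂ = sin φ₁ cos δ + cos φ₁ sin δ cos θ = (-0.0237)(0.4629) + (0.9997)(0.8864)(0.9455) = 0.8269, so φ₂ = 55.78°.
Δλ = atan2(sin θ sin δ cos φ₁, cos δ − sin φ₁ sin φ₂) = atan2(0.2885, 0.4825) = 30.879°.
λ₂ = -142.132° + 30.879° = -111.25°.

55.78°, -111.25°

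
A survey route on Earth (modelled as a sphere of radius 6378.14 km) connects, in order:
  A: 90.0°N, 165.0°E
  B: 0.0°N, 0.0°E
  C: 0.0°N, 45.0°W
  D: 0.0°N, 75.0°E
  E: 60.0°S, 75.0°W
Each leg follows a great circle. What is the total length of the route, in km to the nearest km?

Leg A→B: central angle 1.5708 rad, distance 10018.8 km.
Leg B→C: central angle 0.7854 rad, distance 5009.4 km.
Leg C→D: central angle 2.0944 rad, distance 13358.3 km.
Leg D→E: central angle 2.0186 rad, distance 12875.1 km.
Total: 10018.8 + 5009.4 + 13358.3 + 12875.1 ≈ 41262 km.

41262 km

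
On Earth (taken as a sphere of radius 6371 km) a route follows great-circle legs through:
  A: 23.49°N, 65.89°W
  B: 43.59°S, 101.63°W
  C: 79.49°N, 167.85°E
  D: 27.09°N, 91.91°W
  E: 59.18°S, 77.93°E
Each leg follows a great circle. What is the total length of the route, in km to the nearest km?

Leg A→B: central angle 1.3033 rad, distance 8303.1 km.
Leg B→C: central angle 2.3174 rad, distance 14763.9 km.
Leg C→D: central angle 1.1386 rad, distance 7253.9 km.
Leg D→E: central angle 2.5682 rad, distance 16362.0 km.
Total: 8303.1 + 14763.9 + 7253.9 + 16362.0 ≈ 46683 km.

46683 km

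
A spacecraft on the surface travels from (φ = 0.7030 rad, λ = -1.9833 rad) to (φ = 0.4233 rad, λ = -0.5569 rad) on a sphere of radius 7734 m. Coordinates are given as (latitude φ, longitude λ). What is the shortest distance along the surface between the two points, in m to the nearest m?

With latitudes φ₁ = 40.279°, φ₂ = 24.253° and longitude difference Δλ = 81.727°:
cos c = sin φ₁ sin φ₂ + cos φ₁ cos φ₂ cos Δλ = (0.6465)(0.4108) + (0.7629)(0.9117)(0.1439) = 0.36566,
so c = arccos(0.36566) = 1.19646 rad.
Distance = R·c = 7734 × 1.1965 ≈ 9253 m.

9253 m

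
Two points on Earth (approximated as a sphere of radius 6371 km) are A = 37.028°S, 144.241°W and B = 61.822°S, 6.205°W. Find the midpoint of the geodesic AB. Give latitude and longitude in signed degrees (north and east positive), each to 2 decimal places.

-69.75°, -109.02°

The central angle between A and B is δ = 1.3176 rad.
With f = 0.5, the slerp weights are sin((1−f)δ)/sin δ = 0.6323 and sin(fδ)/sin δ = 0.6323.
Weighted sum of the unit vectors: (0.6323)·(-0.6478,-0.4665,-0.6022) + (0.6323)·(0.4694,-0.0510,-0.8815) = (-0.1128, -0.3273, -0.9382).
Converting back: φ = atan2(z, √(x²+y²)) = -69.75°, λ = atan2(y, x) = -109.02°.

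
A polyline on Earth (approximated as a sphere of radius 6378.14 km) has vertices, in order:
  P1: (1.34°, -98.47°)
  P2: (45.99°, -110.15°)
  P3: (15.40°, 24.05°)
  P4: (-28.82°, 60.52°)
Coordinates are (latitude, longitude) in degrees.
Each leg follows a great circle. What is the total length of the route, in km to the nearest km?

Leg P1→P2: central angle 0.7995 rad, distance 5099.6 km.
Leg P2→P3: central angle 1.8504 rad, distance 11802.2 km.
Leg P3→P4: central angle 0.9869 rad, distance 6294.8 km.
Total: 5099.6 + 11802.2 + 6294.8 ≈ 23197 km.

23197 km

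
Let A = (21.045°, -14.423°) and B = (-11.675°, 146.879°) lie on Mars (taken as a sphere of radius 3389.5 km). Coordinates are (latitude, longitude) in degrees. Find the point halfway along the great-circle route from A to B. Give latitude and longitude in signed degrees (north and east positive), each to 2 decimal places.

26.53°, 74.54°

The central angle between A and B is δ = 2.7888 rad.
With f = 0.5, the slerp weights are sin((1−f)δ)/sin δ = 2.8494 and sin(fδ)/sin δ = 2.8494.
Weighted sum of the unit vectors: (2.8494)·(0.9039,-0.2325,0.3591) + (2.8494)·(-0.8202,0.5351,-0.2024) = (0.2385, 0.8624, 0.4466).
Converting back: φ = atan2(z, √(x²+y²)) = 26.53°, λ = atan2(y, x) = 74.54°.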